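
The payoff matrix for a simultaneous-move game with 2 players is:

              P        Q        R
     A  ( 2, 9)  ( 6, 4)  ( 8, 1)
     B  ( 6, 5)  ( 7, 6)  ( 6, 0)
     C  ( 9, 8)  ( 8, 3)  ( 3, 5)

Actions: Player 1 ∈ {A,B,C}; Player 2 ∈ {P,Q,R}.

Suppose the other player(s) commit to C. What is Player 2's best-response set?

P2 best: {P}

u_2(P vs C) = 8
u_2(Q vs C) = 3
u_2(R vs C) = 5
max payoff 8 at {P}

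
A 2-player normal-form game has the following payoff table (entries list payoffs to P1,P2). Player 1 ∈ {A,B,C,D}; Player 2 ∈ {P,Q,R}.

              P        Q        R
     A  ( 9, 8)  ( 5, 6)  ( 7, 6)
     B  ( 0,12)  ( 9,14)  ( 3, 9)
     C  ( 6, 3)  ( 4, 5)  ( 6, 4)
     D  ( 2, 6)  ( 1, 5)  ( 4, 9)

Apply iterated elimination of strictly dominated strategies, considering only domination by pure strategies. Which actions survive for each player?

Survivors P1:{A,B} P2:{P,Q}

P1 drop C (A beats it: P:9>6 Q:5>4 R:7>6)
P1 drop D (A beats it: P:9>2 Q:5>1 R:7>4)
P2 drop R (P beats it: A:8>6 B:12>9)
P1→{A,B} P2→{P,Q}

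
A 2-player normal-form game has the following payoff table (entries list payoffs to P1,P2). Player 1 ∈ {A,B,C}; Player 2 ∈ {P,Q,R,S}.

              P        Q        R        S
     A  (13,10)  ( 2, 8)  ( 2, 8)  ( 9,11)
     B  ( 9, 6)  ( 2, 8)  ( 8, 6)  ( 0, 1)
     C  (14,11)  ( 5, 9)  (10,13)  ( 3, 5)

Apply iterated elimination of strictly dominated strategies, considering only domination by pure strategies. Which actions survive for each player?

Survivors P1:{A,C} P2:{P,R,S}

P1 drop B (C beats it: P:14>9 Q:5>2 R:10>8 S:3>0)
P2 drop Q (P beats it: A:10>8 C:11>9)
P1→{A,C} P2→{P,R,S}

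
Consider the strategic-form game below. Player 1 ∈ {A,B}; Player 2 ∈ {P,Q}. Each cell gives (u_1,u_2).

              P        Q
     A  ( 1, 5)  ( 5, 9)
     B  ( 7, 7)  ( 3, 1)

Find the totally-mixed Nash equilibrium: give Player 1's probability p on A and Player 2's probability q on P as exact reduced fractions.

P1 mixes 3/5 on A; P2 mixes 1/4 on P

P1 indiff ⇒ q·1+(1-q)·5 = q·7+(1-q)·3 ⇒ q(-6) = (1-q)(-2) ⇒ q = 1/4
P2 indiff ⇒ p·5+(1-p)·7 = p·9+(1-p)·1 ⇒ p(-4) = (1-p)(-6) ⇒ p = 3/5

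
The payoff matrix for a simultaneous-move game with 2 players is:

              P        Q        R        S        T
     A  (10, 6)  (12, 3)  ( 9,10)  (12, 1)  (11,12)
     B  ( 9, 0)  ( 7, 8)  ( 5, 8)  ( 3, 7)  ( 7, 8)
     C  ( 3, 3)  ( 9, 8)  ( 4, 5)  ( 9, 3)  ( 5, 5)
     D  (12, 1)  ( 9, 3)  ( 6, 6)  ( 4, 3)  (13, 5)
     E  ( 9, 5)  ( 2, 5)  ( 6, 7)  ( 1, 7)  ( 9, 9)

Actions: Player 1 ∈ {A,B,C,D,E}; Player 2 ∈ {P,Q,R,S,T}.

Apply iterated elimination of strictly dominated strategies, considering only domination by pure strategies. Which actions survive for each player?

IESDS → P1:{A,D} P2:{R,T}

P1 drop B (A beats it: P:10>9 Q:12>7 R:9>5 S:12>3 T:11>7)
P1 drop C (A beats it: P:10>3 Q:12>9 R:9>4 S:12>9 T:11>5)
P1 drop E (A beats it: P:10>9 Q:12>2 R:9>6 S:12>1 T:11>9)
P2 drop P (R beats it: A:10>6 D:6>1)
P2 drop Q (R beats it: A:10>3 D:6>3)
P2 drop S (R beats it: A:10>1 D:6>3)
P1→{A,D} P2→{R,T}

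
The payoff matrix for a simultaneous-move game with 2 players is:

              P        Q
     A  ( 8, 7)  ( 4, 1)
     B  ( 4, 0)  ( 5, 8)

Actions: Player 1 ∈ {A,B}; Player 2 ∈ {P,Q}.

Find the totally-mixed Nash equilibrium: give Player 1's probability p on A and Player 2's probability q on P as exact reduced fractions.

P1 indiff ⇒ q·8+(1-q)·4 = q·4+(1-q)·5 ⇒ q(4) = (1-q)(1) ⇒ q = 1/5
P2 indiff ⇒ p·7+(1-p)·0 = p·1+(1-p)·8 ⇒ p(6) = (1-p)(8) ⇒ p = 4/7

P1 mixes 4/7 on A; P2 mixes 1/5 on P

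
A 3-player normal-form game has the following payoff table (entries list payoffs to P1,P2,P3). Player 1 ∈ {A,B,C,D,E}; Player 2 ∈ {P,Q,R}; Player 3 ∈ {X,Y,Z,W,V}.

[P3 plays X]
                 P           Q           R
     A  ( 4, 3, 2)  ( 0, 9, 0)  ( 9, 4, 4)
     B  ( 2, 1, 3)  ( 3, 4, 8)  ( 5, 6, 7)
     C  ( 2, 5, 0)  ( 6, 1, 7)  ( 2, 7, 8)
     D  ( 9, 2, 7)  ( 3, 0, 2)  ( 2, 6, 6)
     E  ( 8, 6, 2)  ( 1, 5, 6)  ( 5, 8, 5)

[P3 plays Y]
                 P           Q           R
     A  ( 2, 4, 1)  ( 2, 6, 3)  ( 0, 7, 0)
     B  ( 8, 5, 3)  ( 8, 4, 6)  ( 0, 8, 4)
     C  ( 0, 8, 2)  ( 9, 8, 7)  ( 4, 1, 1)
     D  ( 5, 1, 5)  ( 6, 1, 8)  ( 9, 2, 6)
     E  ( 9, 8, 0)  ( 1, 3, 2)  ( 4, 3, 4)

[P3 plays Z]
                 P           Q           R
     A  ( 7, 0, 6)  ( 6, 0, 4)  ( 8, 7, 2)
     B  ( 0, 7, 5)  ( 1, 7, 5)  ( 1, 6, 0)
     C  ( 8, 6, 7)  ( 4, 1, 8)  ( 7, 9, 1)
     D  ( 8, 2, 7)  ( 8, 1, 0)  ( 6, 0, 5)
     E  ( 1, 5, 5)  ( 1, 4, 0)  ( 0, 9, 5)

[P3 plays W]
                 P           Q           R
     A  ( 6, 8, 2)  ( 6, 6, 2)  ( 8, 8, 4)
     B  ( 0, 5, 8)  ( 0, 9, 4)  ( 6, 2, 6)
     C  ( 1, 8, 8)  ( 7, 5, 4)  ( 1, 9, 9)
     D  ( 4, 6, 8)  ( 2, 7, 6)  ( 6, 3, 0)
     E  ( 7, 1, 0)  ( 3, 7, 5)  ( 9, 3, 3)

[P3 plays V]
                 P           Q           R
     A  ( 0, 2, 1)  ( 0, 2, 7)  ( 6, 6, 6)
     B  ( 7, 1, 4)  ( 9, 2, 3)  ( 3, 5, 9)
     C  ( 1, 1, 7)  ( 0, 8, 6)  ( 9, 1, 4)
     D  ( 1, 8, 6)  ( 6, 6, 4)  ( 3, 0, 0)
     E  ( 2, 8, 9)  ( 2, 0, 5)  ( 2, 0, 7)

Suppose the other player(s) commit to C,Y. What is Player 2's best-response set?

u_2(P vs C,Y) = 8
u_2(Q vs C,Y) = 8
u_2(R vs C,Y) = 1
max payoff 8 at {P,Q}

BR_2 = {P,Q}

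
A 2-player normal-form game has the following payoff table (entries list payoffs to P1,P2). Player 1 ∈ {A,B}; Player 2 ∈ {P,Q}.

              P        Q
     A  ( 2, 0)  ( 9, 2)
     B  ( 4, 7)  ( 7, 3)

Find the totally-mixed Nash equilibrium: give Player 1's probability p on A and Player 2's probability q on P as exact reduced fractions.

P1 indiff ⇒ q·2+(1-q)·9 = q·4+(1-q)·7 ⇒ q(-2) = (1-q)(-2) ⇒ q = 1/2
P2 indiff ⇒ p·0+(1-p)·7 = p·2+(1-p)·3 ⇒ p(-2) = (1-p)(-4) ⇒ p = 2/3

P1 mixes 2/3 on A; P2 mixes 1/2 on P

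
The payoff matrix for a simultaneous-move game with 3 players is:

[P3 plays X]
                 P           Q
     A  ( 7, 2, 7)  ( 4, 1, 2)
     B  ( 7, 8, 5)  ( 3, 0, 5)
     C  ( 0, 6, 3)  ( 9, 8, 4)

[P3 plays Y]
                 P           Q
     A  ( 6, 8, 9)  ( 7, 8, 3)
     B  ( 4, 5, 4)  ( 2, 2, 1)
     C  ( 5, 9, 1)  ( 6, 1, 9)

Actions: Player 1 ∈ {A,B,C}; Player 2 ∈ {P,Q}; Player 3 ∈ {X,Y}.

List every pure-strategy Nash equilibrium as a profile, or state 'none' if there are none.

(A,P,X): not NE [P3→Y gives 9>7]
(A,P,Y): NE
(A,Q,X): not NE [P1→C gives 9>4; P2→P gives 2>1; P3→Y gives 3>2]
(A,Q,Y): NE
(B,P,X): NE
(B,P,Y): not NE [P1→A gives 6>4; P3→X gives 5>4]
(B,Q,X): not NE [P1→C gives 9>3; P2→P gives 8>0]
(B,Q,Y): not NE [P1→A gives 7>2; P2→P gives 5>2; P3→X gives 5>1]
(C,P,X): not NE [P1→B gives 7>0; P2→Q gives 8>6]
(C,P,Y): not NE [P1→A gives 6>5; P3→X gives 3>1]
(C,Q,X): not NE [P3→Y gives 9>4]
(C,Q,Y): not NE [P1→A gives 7>6; P2→P gives 9>1]

PSNE = {(A,P,Y), (A,Q,Y), (B,P,X)}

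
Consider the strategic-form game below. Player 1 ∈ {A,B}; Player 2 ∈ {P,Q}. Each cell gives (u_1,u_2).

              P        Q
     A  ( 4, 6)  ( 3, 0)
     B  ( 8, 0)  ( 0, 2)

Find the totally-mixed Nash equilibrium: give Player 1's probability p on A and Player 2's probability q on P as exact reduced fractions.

P1 mixes 1/4 on A; P2 mixes 3/7 on P

P1 indiff ⇒ q·4+(1-q)·3 = q·8+(1-q)·0 ⇒ q(-4) = (1-q)(-3) ⇒ q = 3/7
P2 indiff ⇒ p·6+(1-p)·0 = p·0+(1-p)·2 ⇒ p(6) = (1-p)(2) ⇒ p = 1/4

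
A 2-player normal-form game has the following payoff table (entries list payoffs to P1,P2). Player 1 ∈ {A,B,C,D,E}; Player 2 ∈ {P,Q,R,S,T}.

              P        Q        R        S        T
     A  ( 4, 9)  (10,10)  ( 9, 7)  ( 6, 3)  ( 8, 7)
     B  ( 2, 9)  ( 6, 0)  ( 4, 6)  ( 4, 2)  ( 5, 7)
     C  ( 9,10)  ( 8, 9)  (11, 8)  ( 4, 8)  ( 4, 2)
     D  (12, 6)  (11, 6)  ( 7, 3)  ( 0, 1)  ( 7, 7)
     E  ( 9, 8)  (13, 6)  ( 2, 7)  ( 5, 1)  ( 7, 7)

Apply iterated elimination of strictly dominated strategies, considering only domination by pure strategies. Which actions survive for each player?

P1 drop B (A beats it: P:4>2 Q:10>6 R:9>4 S:6>4 T:8>5)
P2 drop R (P beats it: A:9>7 C:10>8 D:6>3 E:8>7)
P2 drop S (P beats it: A:9>3 C:10>8 D:6>1 E:8>1)
P1 drop C (D beats it: P:12>9 Q:11>8 T:7>4)
P1→{A,D,E} P2→{P,Q,T}

IESDS → P1:{A,D,E} P2:{P,Q,T}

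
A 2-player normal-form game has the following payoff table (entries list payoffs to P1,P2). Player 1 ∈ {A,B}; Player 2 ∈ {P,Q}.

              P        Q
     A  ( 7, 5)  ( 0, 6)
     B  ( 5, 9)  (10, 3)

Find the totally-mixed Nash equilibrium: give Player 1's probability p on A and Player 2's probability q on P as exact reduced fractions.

P1 indiff ⇒ q·7+(1-q)·0 = q·5+(1-q)·10 ⇒ q(2) = (1-q)(10) ⇒ q = 5/6
P2 indiff ⇒ p·5+(1-p)·9 = p·6+(1-p)·3 ⇒ p(-1) = (1-p)(-6) ⇒ p = 6/7

P1 mixes 6/7 on A; P2 mixes 5/6 on P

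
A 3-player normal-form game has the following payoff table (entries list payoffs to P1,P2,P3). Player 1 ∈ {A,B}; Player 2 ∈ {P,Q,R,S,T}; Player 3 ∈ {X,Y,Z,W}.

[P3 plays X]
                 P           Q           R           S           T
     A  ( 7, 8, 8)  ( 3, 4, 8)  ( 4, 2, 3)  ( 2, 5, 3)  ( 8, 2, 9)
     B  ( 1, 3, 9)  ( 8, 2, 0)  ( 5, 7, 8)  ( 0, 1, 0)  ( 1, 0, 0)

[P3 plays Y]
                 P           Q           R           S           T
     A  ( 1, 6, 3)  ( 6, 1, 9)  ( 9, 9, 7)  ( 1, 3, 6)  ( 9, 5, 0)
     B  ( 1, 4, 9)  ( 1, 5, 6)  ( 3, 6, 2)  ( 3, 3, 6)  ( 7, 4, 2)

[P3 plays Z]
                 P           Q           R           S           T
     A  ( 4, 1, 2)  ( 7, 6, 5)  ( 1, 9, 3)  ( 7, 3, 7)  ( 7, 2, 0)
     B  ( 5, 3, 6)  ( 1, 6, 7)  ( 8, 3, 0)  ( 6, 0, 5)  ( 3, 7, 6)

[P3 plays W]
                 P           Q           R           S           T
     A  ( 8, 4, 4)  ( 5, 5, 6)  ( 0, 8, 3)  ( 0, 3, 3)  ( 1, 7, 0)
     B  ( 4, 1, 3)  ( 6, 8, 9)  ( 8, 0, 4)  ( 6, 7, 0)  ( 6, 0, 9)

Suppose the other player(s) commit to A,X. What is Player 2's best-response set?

u_2(P vs A,X) = 8
u_2(Q vs A,X) = 4
u_2(R vs A,X) = 2
u_2(S vs A,X) = 5
u_2(T vs A,X) = 2
max payoff 8 at {P}

P2 best: {P}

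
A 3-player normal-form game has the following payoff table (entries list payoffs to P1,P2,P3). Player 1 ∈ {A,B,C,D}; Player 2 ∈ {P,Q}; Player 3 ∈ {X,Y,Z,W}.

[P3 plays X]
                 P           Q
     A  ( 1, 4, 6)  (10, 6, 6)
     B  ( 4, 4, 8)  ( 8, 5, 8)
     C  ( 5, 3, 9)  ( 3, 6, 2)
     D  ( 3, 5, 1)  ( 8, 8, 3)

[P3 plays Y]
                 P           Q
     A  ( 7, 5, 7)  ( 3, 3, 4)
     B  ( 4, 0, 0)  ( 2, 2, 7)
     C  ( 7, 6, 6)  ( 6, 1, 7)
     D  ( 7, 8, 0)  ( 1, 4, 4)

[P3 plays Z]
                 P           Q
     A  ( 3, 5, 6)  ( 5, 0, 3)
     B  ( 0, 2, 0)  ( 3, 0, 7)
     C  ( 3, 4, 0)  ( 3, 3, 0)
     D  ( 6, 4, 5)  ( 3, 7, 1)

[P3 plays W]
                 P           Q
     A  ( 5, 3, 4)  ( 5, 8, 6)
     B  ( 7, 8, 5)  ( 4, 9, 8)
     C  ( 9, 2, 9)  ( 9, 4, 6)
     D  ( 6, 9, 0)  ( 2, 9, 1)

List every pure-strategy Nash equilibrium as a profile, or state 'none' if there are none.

(A,P,X): not NE [P1→C gives 5>1; P2→Q gives 6>4; P3→Y gives 7>6]
(A,P,Y): NE
(A,P,Z): not NE [P1→D gives 6>3; P3→Y gives 7>6]
(A,P,W): not NE [P1→C gives 9>5; P2→Q gives 8>3; P3→Y gives 7>4]
(A,Q,X): NE
(A,Q,Y): not NE [P1→C gives 6>3; P2→P gives 5>3; P3→W gives 6>4]
(A,Q,Z): not NE [P2→P gives 5>0; P3→W gives 6>3]
(A,Q,W): not NE [P1→C gives 9>5]
(B,P,X): not NE [P1→C gives 5>4; P2→Q gives 5>4]
(B,P,Y): not NE [P1→D gives 7>4; P2→Q gives 2>0; P3→X gives 8>0]
(B,P,Z): not NE [P1→D gives 6>0; P3→X gives 8>0]
(B,P,W): not NE [P1→C gives 9>7; P2→Q gives 9>8; P3→X gives 8>5]
(B,Q,X): not NE [P1→A gives 10>8]
(B,Q,Y): not NE [P1→C gives 6>2; P3→W gives 8>7]
(B,Q,Z): not NE [P1→A gives 5>3; P2→P gives 2>0; P3→W gives 8>7]
(B,Q,W): not NE [P1→C gives 9>4]
(C,P,X): not NE [P2→Q gives 6>3]
(C,P,Y): not NE [P3→W gives 9>6]
(C,P,Z): not NE [P1→D gives 6>3; P3→W gives 9>0]
(C,P,W): not NE [P2→Q gives 4>2]
(C,Q,X): not NE [P1→A gives 10>3; P3→Y gives 7>2]
(C,Q,Y): not NE [P2→P gives 6>1]
(C,Q,Z): not NE [P1→A gives 5>3; P2→P gives 4>3; P3→Y gives 7>0]
(C,Q,W): not NE [P3→Y gives 7>6]
(D,P,X): not NE [P1→C gives 5>3; P2→Q gives 8>5; P3→Z gives 5>1]
(D,P,Y): not NE [P3→Z gives 5>0]
(D,P,Z): not NE [P2→Q gives 7>4]
(D,P,W): not NE [P1→C gives 9>6; P3→Z gives 5>0]
(D,Q,X): not NE [P1→A gives 10>8; P3→Y gives 4>3]
(D,Q,Y): not NE [P1→C gives 6>1; P2→P gives 8>4]
(D,Q,Z): not NE [P1→A gives 5>3; P3→Y gives 4>1]
(D,Q,W): not NE [P1→C gives 9>2; P3→Y gives 4>1]

Nash profiles: (A,P,Y), (A,Q,X)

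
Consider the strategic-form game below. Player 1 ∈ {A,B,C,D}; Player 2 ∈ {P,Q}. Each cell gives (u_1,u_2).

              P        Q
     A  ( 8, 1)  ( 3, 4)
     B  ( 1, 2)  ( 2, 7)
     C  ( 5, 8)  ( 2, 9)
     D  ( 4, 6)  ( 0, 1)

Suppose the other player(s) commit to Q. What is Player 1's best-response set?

argmax u_1 = {A}

u_1(A vs Q) = 3
u_1(B vs Q) = 2
u_1(C vs Q) = 2
u_1(D vs Q) = 0
max payoff 3 at {A}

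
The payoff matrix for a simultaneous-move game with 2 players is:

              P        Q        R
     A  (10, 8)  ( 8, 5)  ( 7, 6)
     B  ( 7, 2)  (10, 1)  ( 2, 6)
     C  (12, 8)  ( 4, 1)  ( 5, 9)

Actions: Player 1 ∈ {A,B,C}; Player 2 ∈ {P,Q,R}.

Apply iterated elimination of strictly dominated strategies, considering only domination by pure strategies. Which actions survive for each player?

Remaining: P1:{A,C} P2:{P,R}

P2 drop Q (P beats it: A:8>5 B:2>1 C:8>1)
P1 drop B (A beats it: P:10>7 R:7>2)
P1→{A,C} P2→{P,R}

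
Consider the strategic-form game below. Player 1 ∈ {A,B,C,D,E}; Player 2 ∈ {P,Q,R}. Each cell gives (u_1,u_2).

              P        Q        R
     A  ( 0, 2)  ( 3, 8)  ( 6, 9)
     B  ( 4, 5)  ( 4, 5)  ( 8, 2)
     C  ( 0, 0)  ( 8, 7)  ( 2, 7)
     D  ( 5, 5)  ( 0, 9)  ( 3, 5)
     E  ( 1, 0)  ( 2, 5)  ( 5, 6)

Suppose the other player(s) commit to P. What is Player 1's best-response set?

u_1(A vs P) = 0
u_1(B vs P) = 4
u_1(C vs P) = 0
u_1(D vs P) = 5
u_1(E vs P) = 1
max payoff 5 at {D}

P1 best: {D}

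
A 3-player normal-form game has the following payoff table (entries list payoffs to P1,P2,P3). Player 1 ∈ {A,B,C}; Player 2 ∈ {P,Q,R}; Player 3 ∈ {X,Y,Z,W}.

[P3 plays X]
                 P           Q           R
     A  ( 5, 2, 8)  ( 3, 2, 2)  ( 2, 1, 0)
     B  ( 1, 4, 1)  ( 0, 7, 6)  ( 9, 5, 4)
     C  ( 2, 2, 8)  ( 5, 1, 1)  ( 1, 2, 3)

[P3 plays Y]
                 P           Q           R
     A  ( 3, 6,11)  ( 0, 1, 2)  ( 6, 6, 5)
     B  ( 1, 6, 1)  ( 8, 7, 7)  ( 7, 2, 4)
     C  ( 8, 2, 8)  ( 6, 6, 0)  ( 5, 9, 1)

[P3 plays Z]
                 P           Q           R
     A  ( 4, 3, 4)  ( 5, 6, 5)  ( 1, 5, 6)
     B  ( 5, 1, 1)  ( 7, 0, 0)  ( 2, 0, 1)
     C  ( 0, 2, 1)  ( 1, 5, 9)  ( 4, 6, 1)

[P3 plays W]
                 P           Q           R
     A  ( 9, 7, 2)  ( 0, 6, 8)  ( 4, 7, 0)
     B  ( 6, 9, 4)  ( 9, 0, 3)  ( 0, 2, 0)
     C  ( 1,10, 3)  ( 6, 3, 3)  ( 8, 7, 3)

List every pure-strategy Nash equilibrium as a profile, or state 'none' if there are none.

(A,P,X): not NE [P3→Y gives 11>8]
(A,P,Y): not NE [P1→C gives 8>3]
(A,P,Z): not NE [P1→B gives 5>4; P2→Q gives 6>3; P3→Y gives 11>4]
(A,P,W): not NE [P3→Y gives 11>2]
(A,Q,X): not NE [P1→C gives 5>3; P3→W gives 8>2]
(A,Q,Y): not NE [P1→B gives 8>0; P2→R gives 6>1; P3→W gives 8>2]
(A,Q,Z): not NE [P1→B gives 7>5; P3→W gives 8>5]
(A,Q,W): not NE [P1→B gives 9>0; P2→R gives 7>6]
(A,R,X): not NE [P1→B gives 9>2; P2→Q gives 2>1; P3→Z gives 6>0]
(A,R,Y): not NE [P1→B gives 7>6; P3→Z gives 6>5]
(A,R,Z): not NE [P1→C gives 4>1; P2→Q gives 6>5]
(A,R,W): not NE [P1→C gives 8>4; P3→Z gives 6>0]
(B,P,X): not NE [P1→A gives 5>1; P2→Q gives 7>4; P3→W gives 4>1]
(B,P,Y): not NE [P1→C gives 8>1; P2→Q gives 7>6; P3→W gives 4>1]
(B,P,Z): not NE [P3→W gives 4>1]
(B,P,W): not NE [P1→A gives 9>6]
(B,Q,X): not NE [P1→C gives 5>0; P3→Y gives 7>6]
(B,Q,Y): NE
(B,Q,Z): not NE [P2→P gives 1>0; P3→Y gives 7>0]
(B,Q,W): not NE [P2→P gives 9>0; P3→Y gives 7>3]
(B,R,X): not NE [P2→Q gives 7>5]
(B,R,Y): not NE [P2→Q gives 7>2]
(B,R,Z): not NE [P1→C gives 4>2; P2→P gives 1>0; P3→Y gives 4>1]
(B,R,W): not NE [P1→C gives 8>0; P2→P gives 9>2; P3→Y gives 4>0]
(C,P,X): not NE [P1→A gives 5>2]
(C,P,Y): not NE [P2→R gives 9>2]
(C,P,Z): not NE [P1→B gives 5>0; P2→R gives 6>2; P3→Y gives 8>1]
(C,P,W): not NE [P1→A gives 9>1; P3→Y gives 8>3]
(C,Q,X): not NE [P2→R gives 2>1; P3→Z gives 9>1]
(C,Q,Y): not NE [P1→B gives 8>6; P2→R gives 9>6; P3→Z gives 9>0]
(C,Q,Z): not NE [P1→B gives 7>1; P2→R gives 6>5]
(C,Q,W): not NE [P1→B gives 9>6; P2→P gives 10>3; P3→Z gives 9>3]
(C,R,X): not NE [P1→B gives 9>1]
(C,R,Y): not NE [P1→B gives 7>5; P3→W gives 3>1]
(C,R,Z): not NE [P3→W gives 3>1]
(C,R,W): not NE [P2→P gives 10>7]

NE set: (B,Q,Y)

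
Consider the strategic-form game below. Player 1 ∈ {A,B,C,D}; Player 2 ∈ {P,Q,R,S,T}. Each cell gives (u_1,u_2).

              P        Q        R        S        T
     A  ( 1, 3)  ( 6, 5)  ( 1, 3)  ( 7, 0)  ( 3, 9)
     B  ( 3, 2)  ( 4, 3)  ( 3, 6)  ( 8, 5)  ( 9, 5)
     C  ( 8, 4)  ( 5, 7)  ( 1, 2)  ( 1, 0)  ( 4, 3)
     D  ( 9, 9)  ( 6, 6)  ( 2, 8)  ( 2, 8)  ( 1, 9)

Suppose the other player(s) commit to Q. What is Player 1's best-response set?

P1 best: {A,D}

u_1(A vs Q) = 6
u_1(B vs Q) = 4
u_1(C vs Q) = 5
u_1(D vs Q) = 6
max payoff 6 at {A,D}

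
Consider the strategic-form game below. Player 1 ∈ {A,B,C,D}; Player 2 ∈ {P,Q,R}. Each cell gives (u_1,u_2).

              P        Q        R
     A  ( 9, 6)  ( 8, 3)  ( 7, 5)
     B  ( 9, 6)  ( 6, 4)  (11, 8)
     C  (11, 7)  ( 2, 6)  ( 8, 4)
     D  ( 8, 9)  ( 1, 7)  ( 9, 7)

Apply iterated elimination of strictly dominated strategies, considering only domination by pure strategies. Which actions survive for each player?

Survivors P1:{B,C} P2:{P,R}

P1 drop D (B beats it: P:9>8 Q:6>1 R:11>9)
P2 drop Q (P beats it: A:6>3 B:6>4 C:7>6)
P1 drop A (C beats it: P:11>9 R:8>7)
P1→{B,C} P2→{P,R}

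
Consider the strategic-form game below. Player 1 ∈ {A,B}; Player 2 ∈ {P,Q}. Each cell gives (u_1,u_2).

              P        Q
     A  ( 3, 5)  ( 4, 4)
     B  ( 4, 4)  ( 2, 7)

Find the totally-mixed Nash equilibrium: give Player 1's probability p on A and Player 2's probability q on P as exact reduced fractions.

P1 indiff ⇒ q·3+(1-q)·4 = q·4+(1-q)·2 ⇒ q(-1) = (1-q)(-2) ⇒ q = 2/3
P2 indiff ⇒ p·5+(1-p)·4 = p·4+(1-p)·7 ⇒ p(1) = (1-p)(3) ⇒ p = 3/4

p=3/4, q=2/3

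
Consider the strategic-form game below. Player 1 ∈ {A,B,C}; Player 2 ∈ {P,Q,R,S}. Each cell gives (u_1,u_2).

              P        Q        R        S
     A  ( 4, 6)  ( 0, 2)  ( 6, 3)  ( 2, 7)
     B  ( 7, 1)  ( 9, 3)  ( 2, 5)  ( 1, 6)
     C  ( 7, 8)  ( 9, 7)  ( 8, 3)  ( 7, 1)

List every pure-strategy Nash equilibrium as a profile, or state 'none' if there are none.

(A,P): not NE [P1→C gives 7>4; P2→S gives 7>6]
(A,Q): not NE [P1→C gives 9>0; P2→S gives 7>2]
(A,R): not NE [P1→C gives 8>6; P2→S gives 7>3]
(A,S): not NE [P1→C gives 7>2]
(B,P): not NE [P2→S gives 6>1]
(B,Q): not NE [P2→S gives 6>3]
(B,R): not NE [P1→C gives 8>2; P2→S gives 6>5]
(B,S): not NE [P1→C gives 7>1]
(C,P): NE
(C,Q): not NE [P2→P gives 8>7]
(C,R): not NE [P2→P gives 8>3]
(C,S): not NE [P2→P gives 8>1]

PSNE = {(C,P)}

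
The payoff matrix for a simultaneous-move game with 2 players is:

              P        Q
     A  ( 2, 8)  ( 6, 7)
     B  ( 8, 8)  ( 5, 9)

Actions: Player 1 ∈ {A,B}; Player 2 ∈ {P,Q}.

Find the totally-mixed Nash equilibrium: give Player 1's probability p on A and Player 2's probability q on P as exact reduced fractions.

p=1/2, q=1/7

P1 indiff ⇒ q·2+(1-q)·6 = q·8+(1-q)·5 ⇒ q(-6) = (1-q)(-1) ⇒ q = 1/7
P2 indiff ⇒ p·8+(1-p)·8 = p·7+(1-p)·9 ⇒ p(1) = (1-p)(1) ⇒ p = 1/2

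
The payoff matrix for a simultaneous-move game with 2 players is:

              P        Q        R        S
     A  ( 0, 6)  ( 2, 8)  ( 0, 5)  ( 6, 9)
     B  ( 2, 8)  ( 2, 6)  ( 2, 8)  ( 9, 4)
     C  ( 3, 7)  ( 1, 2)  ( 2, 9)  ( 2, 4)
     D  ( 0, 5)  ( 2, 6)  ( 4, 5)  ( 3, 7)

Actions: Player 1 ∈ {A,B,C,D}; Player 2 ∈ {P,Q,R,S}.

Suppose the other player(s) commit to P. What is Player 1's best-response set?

u_1(A vs P) = 0
u_1(B vs P) = 2
u_1(C vs P) = 3
u_1(D vs P) = 0
max payoff 3 at {C}

BR_1 = {C}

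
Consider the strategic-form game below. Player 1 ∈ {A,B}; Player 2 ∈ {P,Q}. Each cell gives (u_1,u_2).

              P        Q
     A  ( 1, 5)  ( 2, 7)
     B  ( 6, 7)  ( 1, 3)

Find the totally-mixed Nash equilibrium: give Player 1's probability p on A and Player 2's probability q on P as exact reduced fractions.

P1 indiff ⇒ q·1+(1-q)·2 = q·6+(1-q)·1 ⇒ q(-5) = (1-q)(-1) ⇒ q = 1/6
P2 indiff ⇒ p·5+(1-p)·7 = p·7+(1-p)·3 ⇒ p(-2) = (1-p)(-4) ⇒ p = 2/3

p=2/3, q=1/6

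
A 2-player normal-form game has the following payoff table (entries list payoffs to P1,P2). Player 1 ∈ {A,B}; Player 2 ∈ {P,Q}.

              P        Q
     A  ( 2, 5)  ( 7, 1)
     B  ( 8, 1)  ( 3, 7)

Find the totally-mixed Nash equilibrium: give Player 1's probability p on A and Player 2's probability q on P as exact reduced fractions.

(p,q) = (3/5, 2/5)

P1 indiff ⇒ q·2+(1-q)·7 = q·8+(1-q)·3 ⇒ q(-6) = (1-q)(-4) ⇒ q = 2/5
P2 indiff ⇒ p·5+(1-p)·1 = p·1+(1-p)·7 ⇒ p(4) = (1-p)(6) ⇒ p = 3/5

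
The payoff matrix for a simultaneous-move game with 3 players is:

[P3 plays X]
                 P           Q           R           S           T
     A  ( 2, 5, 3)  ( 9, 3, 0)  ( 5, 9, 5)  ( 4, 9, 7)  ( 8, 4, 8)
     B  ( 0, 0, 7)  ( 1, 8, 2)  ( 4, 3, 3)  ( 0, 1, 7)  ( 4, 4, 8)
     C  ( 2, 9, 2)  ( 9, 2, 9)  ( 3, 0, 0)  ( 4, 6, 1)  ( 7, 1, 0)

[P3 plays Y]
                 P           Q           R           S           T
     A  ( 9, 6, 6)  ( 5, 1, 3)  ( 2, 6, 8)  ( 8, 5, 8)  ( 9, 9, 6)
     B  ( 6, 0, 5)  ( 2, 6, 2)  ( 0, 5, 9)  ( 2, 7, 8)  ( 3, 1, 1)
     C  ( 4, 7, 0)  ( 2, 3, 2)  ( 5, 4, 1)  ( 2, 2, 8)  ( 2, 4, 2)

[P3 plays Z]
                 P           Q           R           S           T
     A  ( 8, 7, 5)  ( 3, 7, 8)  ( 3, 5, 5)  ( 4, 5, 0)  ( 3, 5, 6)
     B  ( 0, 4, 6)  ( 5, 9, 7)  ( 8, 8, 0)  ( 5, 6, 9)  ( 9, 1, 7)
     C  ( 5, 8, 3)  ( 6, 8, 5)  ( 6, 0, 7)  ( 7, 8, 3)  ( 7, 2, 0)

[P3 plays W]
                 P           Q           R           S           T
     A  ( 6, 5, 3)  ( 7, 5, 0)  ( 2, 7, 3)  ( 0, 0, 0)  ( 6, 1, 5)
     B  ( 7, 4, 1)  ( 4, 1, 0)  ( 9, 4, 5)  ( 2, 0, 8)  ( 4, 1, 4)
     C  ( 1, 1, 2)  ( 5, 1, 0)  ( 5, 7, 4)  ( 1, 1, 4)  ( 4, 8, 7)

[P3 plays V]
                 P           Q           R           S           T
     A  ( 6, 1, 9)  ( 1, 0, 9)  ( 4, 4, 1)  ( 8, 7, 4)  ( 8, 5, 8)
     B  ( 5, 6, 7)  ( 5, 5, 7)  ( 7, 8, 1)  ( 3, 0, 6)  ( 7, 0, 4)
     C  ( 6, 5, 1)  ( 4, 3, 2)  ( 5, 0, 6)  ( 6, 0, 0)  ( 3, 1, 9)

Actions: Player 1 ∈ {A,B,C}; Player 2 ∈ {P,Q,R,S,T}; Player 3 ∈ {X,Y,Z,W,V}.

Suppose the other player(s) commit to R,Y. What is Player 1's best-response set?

u_1(A vs R,Y) = 2
u_1(B vs R,Y) = 0
u_1(C vs R,Y) = 5
max payoff 5 at {C}

argmax u_1 = {C}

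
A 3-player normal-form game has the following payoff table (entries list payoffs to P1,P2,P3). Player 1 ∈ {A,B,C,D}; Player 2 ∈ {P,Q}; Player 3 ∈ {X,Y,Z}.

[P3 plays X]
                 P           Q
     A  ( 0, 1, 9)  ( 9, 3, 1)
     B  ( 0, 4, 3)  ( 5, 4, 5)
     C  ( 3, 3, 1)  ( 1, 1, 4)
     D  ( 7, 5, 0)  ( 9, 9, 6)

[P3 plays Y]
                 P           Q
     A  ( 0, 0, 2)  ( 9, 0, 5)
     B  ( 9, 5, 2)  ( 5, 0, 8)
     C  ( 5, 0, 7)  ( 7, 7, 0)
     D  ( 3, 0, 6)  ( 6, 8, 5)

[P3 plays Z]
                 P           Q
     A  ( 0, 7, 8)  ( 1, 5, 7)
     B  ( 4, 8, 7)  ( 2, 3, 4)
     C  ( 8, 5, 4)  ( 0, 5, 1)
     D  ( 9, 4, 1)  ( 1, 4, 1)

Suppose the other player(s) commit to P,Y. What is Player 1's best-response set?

u_1(A vs P,Y) = 0
u_1(B vs P,Y) = 9
u_1(C vs P,Y) = 5
u_1(D vs P,Y) = 3
max payoff 9 at {B}

argmax u_1 = {B}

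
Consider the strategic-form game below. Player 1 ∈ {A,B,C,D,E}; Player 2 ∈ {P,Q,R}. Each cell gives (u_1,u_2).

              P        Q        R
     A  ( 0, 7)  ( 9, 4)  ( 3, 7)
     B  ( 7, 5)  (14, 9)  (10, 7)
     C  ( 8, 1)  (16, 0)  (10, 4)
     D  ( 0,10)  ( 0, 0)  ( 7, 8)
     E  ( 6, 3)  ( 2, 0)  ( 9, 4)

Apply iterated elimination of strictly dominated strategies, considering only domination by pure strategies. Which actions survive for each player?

P1 drop A (B beats it: P:7>0 Q:14>9 R:10>3)
P1 drop D (B beats it: P:7>0 Q:14>0 R:10>7)
P1 drop E (B beats it: P:7>6 Q:14>2 R:10>9)
P2 drop P (R beats it: B:7>5 C:4>1)
P1→{B,C} P2→{Q,R}

IESDS → P1:{B,C} P2:{Q,R}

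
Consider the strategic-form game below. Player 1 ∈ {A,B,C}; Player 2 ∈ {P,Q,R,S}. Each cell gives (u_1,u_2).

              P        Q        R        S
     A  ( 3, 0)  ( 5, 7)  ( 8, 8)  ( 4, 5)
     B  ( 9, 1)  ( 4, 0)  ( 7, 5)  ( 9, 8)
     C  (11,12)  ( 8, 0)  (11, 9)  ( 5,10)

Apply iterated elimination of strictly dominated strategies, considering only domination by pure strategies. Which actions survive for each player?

Survivors P1:{B,C} P2:{P,S}

P1 drop A (C beats it: P:11>3 Q:8>5 R:11>8 S:5>4)
P2 drop Q (P beats it: B:1>0 C:12>0)
P2 drop R (S beats it: B:8>5 C:10>9)
P1→{B,C} P2→{P,S}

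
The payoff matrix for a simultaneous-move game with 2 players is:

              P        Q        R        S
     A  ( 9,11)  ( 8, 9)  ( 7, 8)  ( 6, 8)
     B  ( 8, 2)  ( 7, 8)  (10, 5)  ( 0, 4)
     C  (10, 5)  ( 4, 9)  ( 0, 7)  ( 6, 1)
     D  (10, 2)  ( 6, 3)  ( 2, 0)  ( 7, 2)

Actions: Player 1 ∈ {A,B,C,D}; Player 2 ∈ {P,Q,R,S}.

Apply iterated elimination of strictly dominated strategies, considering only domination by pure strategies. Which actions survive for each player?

P2 drop R (Q beats it: A:9>8 B:8>5 C:9>7 D:3>0)
P1 drop B (A beats it: P:9>8 Q:8>7 S:6>0)
P2 drop S (Q beats it: A:9>8 C:9>1 D:3>2)
P1→{A,C,D} P2→{P,Q}

Remaining: P1:{A,C,D} P2:{P,Q}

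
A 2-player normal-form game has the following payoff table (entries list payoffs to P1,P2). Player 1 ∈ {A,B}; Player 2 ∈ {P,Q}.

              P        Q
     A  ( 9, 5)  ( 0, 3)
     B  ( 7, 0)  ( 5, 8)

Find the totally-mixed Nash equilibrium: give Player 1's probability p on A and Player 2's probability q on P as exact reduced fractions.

(p,q) = (4/5, 5/7)

P1 indiff ⇒ q·9+(1-q)·0 = q·7+(1-q)·5 ⇒ q(2) = (1-q)(5) ⇒ q = 5/7
P2 indiff ⇒ p·5+(1-p)·0 = p·3+(1-p)·8 ⇒ p(2) = (1-p)(8) ⇒ p = 4/5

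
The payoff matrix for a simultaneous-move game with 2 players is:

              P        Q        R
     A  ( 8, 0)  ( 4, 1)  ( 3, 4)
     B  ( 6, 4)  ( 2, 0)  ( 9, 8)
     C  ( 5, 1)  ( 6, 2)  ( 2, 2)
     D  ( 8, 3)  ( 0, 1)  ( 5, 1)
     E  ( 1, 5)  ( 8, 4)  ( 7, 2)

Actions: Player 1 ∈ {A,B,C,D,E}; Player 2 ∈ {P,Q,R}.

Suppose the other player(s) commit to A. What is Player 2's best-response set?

P2 best: {R}

u_2(P vs A) = 0
u_2(Q vs A) = 1
u_2(R vs A) = 4
max payoff 4 at {R}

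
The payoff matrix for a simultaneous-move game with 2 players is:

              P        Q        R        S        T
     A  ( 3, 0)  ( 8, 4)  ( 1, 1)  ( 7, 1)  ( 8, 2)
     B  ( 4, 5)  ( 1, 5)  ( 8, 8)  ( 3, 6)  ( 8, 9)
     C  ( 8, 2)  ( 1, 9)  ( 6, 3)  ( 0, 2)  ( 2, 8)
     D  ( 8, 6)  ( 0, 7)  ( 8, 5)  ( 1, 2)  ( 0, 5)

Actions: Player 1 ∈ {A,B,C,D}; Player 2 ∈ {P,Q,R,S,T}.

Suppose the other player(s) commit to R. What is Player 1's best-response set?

P1 best: {B,D}

u_1(A vs R) = 1
u_1(B vs R) = 8
u_1(C vs R) = 6
u_1(D vs R) = 8
max payoff 8 at {B,D}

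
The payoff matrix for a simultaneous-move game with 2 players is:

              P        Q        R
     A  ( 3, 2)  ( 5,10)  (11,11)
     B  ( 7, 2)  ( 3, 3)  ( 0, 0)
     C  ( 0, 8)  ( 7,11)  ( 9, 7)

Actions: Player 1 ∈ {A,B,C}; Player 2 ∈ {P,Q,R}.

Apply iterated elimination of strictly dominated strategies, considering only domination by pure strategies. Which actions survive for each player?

IESDS → P1:{A,C} P2:{Q,R}

P2 drop P (Q beats it: A:10>2 B:3>2 C:11>8)
P1 drop B (A beats it: Q:5>3 R:11>0)
P1→{A,C} P2→{Q,R}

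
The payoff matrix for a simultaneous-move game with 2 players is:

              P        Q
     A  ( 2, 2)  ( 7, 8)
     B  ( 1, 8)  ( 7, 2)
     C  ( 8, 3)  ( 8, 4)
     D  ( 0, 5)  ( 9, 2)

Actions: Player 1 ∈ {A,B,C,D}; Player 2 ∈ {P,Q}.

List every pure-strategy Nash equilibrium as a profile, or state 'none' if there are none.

Equilibria: none

(A,P): not NE [P1→C gives 8>2; P2→Q gives 8>2]
(A,Q): not NE [P1→D gives 9>7]
(B,P): not NE [P1→C gives 8>1]
(B,Q): not NE [P1→D gives 9>7; P2→P gives 8>2]
(C,P): not NE [P2→Q gives 4>3]
(C,Q): not NE [P1→D gives 9>8]
(D,P): not NE [P1→C gives 8>0]
(D,Q): not NE [P2→P gives 5>2]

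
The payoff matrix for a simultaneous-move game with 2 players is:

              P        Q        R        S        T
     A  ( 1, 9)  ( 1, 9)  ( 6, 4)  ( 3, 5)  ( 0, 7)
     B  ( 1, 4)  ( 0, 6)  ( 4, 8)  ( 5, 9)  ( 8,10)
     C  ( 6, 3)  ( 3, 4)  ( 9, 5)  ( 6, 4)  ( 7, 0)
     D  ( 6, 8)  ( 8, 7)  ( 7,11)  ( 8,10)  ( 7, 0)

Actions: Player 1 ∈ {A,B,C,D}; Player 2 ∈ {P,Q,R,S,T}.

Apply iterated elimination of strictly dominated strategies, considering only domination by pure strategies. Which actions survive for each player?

Survivors P1:{B,C,D} P2:{R,S,T}

P1 drop A (C beats it: P:6>1 Q:3>1 R:9>6 S:6>3 T:7>0)
P2 drop P (R beats it: B:8>4 C:5>3 D:11>8)
P2 drop Q (R beats it: B:8>6 C:5>4 D:11>7)
P1→{B,C,D} P2→{R,S,T}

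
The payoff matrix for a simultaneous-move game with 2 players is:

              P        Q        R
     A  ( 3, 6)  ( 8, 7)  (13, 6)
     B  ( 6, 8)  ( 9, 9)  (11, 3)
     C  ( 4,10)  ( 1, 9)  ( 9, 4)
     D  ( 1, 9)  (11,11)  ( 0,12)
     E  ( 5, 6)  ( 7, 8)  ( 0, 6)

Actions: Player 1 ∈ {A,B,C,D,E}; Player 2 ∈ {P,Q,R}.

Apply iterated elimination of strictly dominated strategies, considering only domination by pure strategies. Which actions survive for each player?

P1 drop C (B beats it: P:6>4 Q:9>1 R:11>9)
P1 drop E (B beats it: P:6>5 Q:9>7 R:11>0)
P2 drop P (Q beats it: A:7>6 B:9>8 D:11>9)
P1→{A,B,D} P2→{Q,R}

Remaining: P1:{A,B,D} P2:{Q,R}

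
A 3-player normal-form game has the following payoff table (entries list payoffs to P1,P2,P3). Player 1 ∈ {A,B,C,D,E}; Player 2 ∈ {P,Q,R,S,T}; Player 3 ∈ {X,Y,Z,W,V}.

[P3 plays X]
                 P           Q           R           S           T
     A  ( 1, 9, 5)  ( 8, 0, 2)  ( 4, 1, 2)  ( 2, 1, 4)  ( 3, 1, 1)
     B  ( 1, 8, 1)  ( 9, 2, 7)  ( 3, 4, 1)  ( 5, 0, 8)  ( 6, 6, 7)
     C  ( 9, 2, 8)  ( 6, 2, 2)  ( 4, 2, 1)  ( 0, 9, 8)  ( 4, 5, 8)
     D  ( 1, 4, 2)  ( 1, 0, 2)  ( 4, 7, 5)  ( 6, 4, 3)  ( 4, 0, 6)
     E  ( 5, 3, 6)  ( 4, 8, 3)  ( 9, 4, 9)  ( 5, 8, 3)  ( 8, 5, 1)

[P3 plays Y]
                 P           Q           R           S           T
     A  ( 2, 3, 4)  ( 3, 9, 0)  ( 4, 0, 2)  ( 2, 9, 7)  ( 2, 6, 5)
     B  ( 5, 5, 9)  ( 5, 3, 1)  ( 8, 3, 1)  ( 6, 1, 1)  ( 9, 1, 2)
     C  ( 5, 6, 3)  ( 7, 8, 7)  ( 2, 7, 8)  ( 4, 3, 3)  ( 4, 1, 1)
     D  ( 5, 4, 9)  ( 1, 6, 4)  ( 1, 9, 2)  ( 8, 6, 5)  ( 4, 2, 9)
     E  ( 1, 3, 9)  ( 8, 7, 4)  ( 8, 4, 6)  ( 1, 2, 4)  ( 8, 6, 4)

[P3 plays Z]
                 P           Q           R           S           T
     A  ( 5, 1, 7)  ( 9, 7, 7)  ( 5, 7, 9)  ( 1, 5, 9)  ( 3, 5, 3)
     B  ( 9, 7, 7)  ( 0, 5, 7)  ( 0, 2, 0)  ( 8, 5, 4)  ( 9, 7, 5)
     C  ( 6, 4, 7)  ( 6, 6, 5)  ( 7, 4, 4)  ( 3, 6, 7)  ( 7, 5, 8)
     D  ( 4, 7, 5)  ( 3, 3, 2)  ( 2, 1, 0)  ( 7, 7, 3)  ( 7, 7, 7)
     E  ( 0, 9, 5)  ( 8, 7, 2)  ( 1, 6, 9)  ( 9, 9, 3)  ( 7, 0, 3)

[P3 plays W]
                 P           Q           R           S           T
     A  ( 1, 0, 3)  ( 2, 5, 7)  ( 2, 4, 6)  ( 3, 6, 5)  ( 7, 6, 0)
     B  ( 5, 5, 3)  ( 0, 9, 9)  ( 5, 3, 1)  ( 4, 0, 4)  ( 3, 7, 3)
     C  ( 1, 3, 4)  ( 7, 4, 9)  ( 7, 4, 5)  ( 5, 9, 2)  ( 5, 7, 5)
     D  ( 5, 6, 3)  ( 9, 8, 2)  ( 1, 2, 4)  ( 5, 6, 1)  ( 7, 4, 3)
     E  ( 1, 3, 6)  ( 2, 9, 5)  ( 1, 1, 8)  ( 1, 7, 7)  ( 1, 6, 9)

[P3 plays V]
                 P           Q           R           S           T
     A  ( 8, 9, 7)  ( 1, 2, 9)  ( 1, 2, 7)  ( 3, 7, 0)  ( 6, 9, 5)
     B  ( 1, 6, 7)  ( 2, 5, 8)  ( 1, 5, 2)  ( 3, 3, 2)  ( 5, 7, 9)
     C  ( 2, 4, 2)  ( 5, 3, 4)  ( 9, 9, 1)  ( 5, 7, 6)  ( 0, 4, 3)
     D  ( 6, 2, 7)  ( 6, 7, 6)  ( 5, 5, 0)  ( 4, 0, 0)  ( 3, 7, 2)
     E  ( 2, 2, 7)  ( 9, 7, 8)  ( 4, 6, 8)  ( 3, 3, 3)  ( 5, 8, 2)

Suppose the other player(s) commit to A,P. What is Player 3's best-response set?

u_3(X vs A,P) = 5
u_3(Y vs A,P) = 4
u_3(Z vs A,P) = 7
u_3(W vs A,P) = 3
u_3(V vs A,P) = 7
max payoff 7 at {Z,V}

BR_3 = {Z,V}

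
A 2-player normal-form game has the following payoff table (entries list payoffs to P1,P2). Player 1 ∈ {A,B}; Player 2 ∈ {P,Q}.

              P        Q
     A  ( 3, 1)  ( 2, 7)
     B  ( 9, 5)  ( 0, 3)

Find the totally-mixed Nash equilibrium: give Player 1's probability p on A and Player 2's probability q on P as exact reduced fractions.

p=1/4, q=1/4

P1 indiff ⇒ q·3+(1-q)·2 = q·9+(1-q)·0 ⇒ q(-6) = (1-q)(-2) ⇒ q = 1/4
P2 indiff ⇒ p·1+(1-p)·5 = p·7+(1-p)·3 ⇒ p(-6) = (1-p)(-2) ⇒ p = 1/4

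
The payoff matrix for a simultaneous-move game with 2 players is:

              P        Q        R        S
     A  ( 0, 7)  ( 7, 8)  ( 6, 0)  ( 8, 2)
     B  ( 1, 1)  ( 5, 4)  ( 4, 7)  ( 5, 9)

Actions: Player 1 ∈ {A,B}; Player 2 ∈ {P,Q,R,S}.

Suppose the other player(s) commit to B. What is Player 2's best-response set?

P2 best: {S}

u_2(P vs B) = 1
u_2(Q vs B) = 4
u_2(R vs B) = 7
u_2(S vs B) = 9
max payoff 9 at {S}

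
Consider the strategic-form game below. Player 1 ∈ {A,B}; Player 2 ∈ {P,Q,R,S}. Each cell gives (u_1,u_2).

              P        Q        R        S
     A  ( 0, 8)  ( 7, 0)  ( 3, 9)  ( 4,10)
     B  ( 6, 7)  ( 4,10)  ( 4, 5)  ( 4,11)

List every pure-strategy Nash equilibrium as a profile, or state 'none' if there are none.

(A,P): not NE [P1→B gives 6>0; P2→S gives 10>8]
(A,Q): not NE [P2→S gives 10>0]
(A,R): not NE [P1→B gives 4>3; P2→S gives 10>9]
(A,S): NE
(B,P): not NE [P2→S gives 11>7]
(B,Q): not NE [P1→A gives 7>4; P2→S gives 11>10]
(B,R): not NE [P2→S gives 11>5]
(B,S): NE

Nash profiles: (A,S), (B,S)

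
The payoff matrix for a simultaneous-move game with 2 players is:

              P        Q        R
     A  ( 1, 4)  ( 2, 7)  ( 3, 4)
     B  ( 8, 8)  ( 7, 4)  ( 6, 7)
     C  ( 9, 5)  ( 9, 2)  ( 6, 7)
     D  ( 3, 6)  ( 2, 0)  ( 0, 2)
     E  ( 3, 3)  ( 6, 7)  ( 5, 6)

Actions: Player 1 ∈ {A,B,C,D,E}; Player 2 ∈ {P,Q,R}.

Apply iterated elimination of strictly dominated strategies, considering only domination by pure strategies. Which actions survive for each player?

P1 drop A (B beats it: P:8>1 Q:7>2 R:6>3)
P1 drop D (B beats it: P:8>3 Q:7>2 R:6>0)
P1 drop E (B beats it: P:8>3 Q:7>6 R:6>5)
P2 drop Q (P beats it: B:8>4 C:5>2)
P1→{B,C} P2→{P,R}

Remaining: P1:{B,C} P2:{P,R}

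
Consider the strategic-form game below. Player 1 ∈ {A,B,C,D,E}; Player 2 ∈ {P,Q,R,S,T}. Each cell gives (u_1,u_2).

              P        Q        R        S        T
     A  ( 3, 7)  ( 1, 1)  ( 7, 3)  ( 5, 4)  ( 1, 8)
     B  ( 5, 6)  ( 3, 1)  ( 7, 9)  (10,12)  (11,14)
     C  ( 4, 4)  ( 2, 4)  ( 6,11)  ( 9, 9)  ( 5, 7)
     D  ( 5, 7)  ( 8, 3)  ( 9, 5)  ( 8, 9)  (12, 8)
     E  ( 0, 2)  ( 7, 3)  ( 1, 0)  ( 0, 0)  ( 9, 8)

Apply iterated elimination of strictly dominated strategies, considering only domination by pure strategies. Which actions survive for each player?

Survivors P1:{B,D} P2:{S,T}

P1 drop A (D beats it: P:5>3 Q:8>1 R:9>7 S:8>5 T:12>1)
P1 drop C (B beats it: P:5>4 Q:3>2 R:7>6 S:10>9 T:11>5)
P1 drop E (D beats it: P:5>0 Q:8>7 R:9>1 S:8>0 T:12>9)
P2 drop P (S beats it: B:12>6 D:9>7)
P2 drop Q (R beats it: B:9>1 D:5>3)
P2 drop R (S beats it: B:12>9 D:9>5)
P1→{B,D} P2→{S,T}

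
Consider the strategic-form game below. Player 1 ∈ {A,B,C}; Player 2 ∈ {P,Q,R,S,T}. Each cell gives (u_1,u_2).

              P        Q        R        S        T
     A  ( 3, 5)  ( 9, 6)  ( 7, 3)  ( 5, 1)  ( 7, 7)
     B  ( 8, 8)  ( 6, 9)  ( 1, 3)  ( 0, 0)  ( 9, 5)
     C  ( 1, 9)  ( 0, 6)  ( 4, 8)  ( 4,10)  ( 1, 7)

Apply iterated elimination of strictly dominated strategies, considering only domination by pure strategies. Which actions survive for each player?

Survivors P1:{A,B} P2:{Q,T}

P1 drop C (A beats it: P:3>1 Q:9>0 R:7>4 S:5>4 T:7>1)
P2 drop P (Q beats it: A:6>5 B:9>8)
P2 drop R (Q beats it: A:6>3 B:9>3)
P2 drop S (Q beats it: A:6>1 B:9>0)
P1→{A,B} P2→{Q,T}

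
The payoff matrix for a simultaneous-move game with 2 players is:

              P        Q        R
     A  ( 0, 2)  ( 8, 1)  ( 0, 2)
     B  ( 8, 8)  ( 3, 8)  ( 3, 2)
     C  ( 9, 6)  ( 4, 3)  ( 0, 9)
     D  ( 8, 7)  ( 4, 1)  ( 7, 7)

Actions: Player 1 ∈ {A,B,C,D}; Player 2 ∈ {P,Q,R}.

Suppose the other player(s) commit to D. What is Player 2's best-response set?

BR_2 = {P,R}

u_2(P vs D) = 7
u_2(Q vs D) = 1
u_2(R vs D) = 7
max payoff 7 at {P,R}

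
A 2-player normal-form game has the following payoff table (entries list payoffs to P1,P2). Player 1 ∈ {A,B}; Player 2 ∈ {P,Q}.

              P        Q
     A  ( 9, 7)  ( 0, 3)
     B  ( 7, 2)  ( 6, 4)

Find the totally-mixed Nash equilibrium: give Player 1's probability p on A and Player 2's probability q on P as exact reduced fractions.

P1 indiff ⇒ q·9+(1-q)·0 = q·7+(1-q)·6 ⇒ q(2) = (1-q)(6) ⇒ q = 3/4
P2 indiff ⇒ p·7+(1-p)·2 = p·3+(1-p)·4 ⇒ p(4) = (1-p)(2) ⇒ p = 1/3

p=1/3, q=3/4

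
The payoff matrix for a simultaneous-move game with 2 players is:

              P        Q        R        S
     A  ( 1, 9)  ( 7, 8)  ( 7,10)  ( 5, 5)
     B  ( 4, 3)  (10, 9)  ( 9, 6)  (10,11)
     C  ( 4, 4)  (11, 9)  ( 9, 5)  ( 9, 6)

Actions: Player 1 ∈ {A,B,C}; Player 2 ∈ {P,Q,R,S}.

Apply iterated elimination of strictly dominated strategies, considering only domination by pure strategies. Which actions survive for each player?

P1 drop A (B beats it: P:4>1 Q:10>7 R:9>7 S:10>5)
P2 drop P (Q beats it: B:9>3 C:9>4)
P2 drop R (Q beats it: B:9>6 C:9>5)
P1→{B,C} P2→{Q,S}

Remaining: P1:{B,C} P2:{Q,S}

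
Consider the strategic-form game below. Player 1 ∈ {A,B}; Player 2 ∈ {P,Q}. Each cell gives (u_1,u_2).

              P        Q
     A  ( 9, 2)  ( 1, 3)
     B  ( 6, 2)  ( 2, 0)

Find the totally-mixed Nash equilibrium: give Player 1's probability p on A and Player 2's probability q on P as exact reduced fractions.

P1 indiff ⇒ q·9+(1-q)·1 = q·6+(1-q)·2 ⇒ q(3) = (1-q)(1) ⇒ q = 1/4
P2 indiff ⇒ p·2+(1-p)·2 = p·3+(1-p)·0 ⇒ p(-1) = (1-p)(-2) ⇒ p = 2/3

p=2/3, q=1/4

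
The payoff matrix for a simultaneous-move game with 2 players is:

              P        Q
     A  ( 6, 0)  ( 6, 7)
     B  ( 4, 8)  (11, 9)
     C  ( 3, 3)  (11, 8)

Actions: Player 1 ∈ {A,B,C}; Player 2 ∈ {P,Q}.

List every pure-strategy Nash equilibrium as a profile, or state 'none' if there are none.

PSNE = {(B,Q), (C,Q)}

(A,P): not NE [P2→Q gives 7>0]
(A,Q): not NE [P1→C gives 11>6]
(B,P): not NE [P1→A gives 6>4; P2→Q gives 9>8]
(B,Q): NE
(C,P): not NE [P1→A gives 6>3; P2→Q gives 8>3]
(C,Q): NE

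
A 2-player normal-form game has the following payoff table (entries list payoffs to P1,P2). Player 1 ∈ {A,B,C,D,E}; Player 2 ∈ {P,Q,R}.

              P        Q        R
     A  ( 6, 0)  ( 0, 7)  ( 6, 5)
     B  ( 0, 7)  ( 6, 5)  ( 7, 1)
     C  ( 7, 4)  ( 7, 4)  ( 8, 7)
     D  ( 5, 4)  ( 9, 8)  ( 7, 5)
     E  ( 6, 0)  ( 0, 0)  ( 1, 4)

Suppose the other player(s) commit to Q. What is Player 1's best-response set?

u_1(A vs Q) = 0
u_1(B vs Q) = 6
u_1(C vs Q) = 7
u_1(D vs Q) = 9
u_1(E vs Q) = 0
max payoff 9 at {D}

BR_1 = {D}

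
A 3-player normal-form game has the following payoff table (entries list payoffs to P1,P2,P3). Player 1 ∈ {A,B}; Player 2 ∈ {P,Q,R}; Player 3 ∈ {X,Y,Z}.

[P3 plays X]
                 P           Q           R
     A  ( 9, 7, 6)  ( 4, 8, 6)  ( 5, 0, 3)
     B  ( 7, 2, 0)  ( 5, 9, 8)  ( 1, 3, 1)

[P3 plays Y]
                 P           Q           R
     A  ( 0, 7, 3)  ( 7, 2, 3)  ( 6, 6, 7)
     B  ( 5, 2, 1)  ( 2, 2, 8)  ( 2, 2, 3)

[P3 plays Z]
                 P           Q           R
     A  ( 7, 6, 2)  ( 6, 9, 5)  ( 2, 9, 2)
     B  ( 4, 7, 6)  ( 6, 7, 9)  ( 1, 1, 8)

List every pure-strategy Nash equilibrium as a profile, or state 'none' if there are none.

NE set: (B,Q,Z)

(A,P,X): not NE [P2→Q gives 8>7]
(A,P,Y): not NE [P1→B gives 5>0; P3→X gives 6>3]
(A,P,Z): not NE [P2→R gives 9>6; P3→X gives 6>2]
(A,Q,X): not NE [P1→B gives 5>4]
(A,Q,Y): not NE [P2→P gives 7>2; P3→X gives 6>3]
(A,Q,Z): not NE [P3→X gives 6>5]
(A,R,X): not NE [P2→Q gives 8>0; P3→Y gives 7>3]
(A,R,Y): not NE [P2→P gives 7>6]
(A,R,Z): not NE [P3→Y gives 7>2]
(B,P,X): not NE [P1→A gives 9>7; P2→Q gives 9>2; P3→Z gives 6>0]
(B,P,Y): not NE [P3→Z gives 6>1]
(B,P,Z): not NE [P1→A gives 7>4]
(B,Q,X): not NE [P3→Z gives 9>8]
(B,Q,Y): not NE [P1→A gives 7>2; P3→Z gives 9>8]
(B,Q,Z): NE
(B,R,X): not NE [P1→A gives 5>1; P2→Q gives 9>3; P3→Z gives 8>1]
(B,R,Y): not NE [P1→A gives 6>2; P3→Z gives 8>3]
(B,R,Z): not NE [P1→A gives 2>1; P2→Q gives 7>1]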